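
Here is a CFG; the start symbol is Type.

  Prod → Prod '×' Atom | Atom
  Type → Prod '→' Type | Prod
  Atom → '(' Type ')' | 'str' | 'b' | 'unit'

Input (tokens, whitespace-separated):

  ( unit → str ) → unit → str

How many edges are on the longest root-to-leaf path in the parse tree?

7

[Type [Prod [Atom ( [Type [Prod [Atom unit]] → [Type [Prod [Atom str]]]] )]] → [Type [Prod [Atom unit]] → [Type [Prod [Atom str]]]]]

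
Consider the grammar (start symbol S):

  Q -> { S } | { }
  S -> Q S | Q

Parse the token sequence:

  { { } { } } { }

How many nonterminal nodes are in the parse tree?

[S [Q { [S [Q { }] [S [Q { }]]] }] [S [Q { }]]]

8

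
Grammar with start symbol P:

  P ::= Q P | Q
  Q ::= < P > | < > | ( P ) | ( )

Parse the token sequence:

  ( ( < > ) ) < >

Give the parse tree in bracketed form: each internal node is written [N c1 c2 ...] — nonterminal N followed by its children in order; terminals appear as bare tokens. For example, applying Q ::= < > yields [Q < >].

[P [Q ( [P [Q ( [P [Q < >]] )]] )] [P [Q < >]]]

P
Q P
( P ) P
( Q ) P
( ( P ) ) P
( ( Q ) ) P
( ( < > ) ) P
( ( < > ) ) Q
( ( < > ) ) < >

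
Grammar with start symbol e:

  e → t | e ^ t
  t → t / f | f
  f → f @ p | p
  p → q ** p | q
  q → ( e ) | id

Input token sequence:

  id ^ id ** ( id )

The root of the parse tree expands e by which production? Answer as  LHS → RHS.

e → e ^ t

[e [e [t [f [p [q id]]]]] ^ [t [f [p [q id] ** [p [q ( [e [t [f [p [q id]]]]] )]]]]]]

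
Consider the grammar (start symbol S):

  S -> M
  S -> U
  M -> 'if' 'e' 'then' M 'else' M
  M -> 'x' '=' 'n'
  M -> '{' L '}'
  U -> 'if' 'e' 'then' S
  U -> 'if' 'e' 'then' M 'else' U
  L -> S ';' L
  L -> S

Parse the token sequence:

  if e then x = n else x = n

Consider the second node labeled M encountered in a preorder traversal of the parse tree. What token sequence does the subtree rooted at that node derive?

[S [M if e then [M x = n] else [M x = n]]]

x = n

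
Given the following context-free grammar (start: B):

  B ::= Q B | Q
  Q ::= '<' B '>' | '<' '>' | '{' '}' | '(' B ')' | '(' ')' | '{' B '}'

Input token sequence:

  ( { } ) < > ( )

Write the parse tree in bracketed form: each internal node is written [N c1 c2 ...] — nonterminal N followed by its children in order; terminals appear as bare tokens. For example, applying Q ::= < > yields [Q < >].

B
Q B
( B ) B
( Q ) B
( { } ) B
( { } ) Q B
( { } ) < > B
( { } ) < > Q
( { } ) < > ( )

[B [Q ( [B [Q { }]] )] [B [Q < >] [B [Q ( )]]]]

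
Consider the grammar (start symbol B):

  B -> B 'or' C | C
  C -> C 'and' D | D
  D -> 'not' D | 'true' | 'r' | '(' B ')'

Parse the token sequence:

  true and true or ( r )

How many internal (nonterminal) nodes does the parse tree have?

[B [B [C [C [D true]] and [D true]]] or [C [D ( [B [C [D r]]] )]]]

11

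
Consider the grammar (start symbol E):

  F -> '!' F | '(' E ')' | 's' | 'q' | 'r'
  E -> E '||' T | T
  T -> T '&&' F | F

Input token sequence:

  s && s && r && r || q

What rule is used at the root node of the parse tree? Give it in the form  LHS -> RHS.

E -> E '||' T

[E [E [T [T [T [T [F s]] && [F s]] && [F r]] && [F r]]] || [T [F q]]]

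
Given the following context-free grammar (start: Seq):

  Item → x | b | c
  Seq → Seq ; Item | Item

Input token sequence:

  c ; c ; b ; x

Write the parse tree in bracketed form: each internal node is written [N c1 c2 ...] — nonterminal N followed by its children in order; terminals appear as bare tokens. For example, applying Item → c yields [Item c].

Seq
Seq ; Item
Seq ; Item ; Item
Seq ; Item ; Item ; Item
Item ; Item ; Item ; Item
c ; Item ; Item ; Item
c ; c ; Item ; Item
c ; c ; b ; Item
c ; c ; b ; x

[Seq [Seq [Seq [Seq [Item c]] ; [Item c]] ; [Item b]] ; [Item x]]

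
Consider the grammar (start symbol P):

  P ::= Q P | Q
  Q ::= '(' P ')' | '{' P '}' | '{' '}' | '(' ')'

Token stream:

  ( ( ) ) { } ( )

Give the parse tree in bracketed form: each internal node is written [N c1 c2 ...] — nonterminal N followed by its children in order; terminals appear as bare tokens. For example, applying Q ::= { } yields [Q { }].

[P [Q ( [P [Q ( )]] )] [P [Q { }] [P [Q ( )]]]]

P
Q P
( P ) P
( Q ) P
( ( ) ) P
( ( ) ) Q P
( ( ) ) { } P
( ( ) ) { } Q
( ( ) ) { } ( )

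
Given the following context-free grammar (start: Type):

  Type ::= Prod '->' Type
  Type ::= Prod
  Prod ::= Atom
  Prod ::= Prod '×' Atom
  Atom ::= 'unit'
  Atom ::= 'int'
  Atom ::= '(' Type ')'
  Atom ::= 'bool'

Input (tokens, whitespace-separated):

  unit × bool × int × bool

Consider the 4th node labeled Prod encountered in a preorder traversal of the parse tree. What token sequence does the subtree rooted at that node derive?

unit

[Type [Prod [Prod [Prod [Prod [Atom unit]] × [Atom bool]] × [Atom int]] × [Atom bool]]]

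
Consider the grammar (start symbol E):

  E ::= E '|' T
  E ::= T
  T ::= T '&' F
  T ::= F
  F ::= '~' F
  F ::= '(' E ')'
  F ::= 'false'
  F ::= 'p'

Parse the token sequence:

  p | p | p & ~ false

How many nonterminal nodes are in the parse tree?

[E [E [E [T [F p]]] | [T [F p]]] | [T [T [F p]] & [F ~ [F false]]]]

12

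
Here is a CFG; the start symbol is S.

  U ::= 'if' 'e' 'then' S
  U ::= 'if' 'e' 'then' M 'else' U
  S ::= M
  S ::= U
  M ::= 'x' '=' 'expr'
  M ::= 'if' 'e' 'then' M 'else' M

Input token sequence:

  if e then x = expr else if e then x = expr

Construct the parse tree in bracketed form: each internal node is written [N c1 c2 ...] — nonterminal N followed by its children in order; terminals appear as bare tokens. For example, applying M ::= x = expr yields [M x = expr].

S
U
if e then M else U
if e then x = expr else U
if e then x = expr else if e then S
if e then x = expr else if e then M
if e then x = expr else if e then x = expr

[S [U if e then [M x = expr] else [U if e then [S [M x = expr]]]]]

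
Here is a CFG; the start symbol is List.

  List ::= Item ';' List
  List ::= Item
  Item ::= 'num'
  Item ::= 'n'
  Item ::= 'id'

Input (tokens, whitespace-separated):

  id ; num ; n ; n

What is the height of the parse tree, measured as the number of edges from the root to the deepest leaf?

[List [Item id] ; [List [Item num] ; [List [Item n] ; [List [Item n]]]]]

5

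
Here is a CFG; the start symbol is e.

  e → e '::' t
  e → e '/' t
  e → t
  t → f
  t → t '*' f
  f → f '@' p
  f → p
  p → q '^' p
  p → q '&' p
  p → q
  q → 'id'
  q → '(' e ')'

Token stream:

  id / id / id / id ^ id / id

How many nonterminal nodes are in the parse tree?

[e [e [e [e [e [t [f [p [q id]]]]] / [t [f [p [q id]]]]] / [t [f [p [q id]]]]] / [t [f [p [q id] ^ [p [q id]]]]]] / [t [f [p [q id]]]]]

27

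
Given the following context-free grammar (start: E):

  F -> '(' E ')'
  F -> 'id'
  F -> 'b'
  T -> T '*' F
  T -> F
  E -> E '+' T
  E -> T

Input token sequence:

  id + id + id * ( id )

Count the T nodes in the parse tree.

[E [E [E [T [F id]]] + [T [F id]]] + [T [T [F id]] * [F ( [E [T [F id]]] )]]]

5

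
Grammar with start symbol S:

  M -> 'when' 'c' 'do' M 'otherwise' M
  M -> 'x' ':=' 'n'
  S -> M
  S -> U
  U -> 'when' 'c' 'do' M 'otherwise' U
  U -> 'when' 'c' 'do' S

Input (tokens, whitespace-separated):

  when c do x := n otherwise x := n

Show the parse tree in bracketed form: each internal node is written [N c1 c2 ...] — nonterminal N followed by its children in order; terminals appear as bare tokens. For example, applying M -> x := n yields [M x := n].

S
M
when c do M otherwise M
when c do x := n otherwise M
when c do x := n otherwise x := n

[S [M when c do [M x := n] otherwise [M x := n]]]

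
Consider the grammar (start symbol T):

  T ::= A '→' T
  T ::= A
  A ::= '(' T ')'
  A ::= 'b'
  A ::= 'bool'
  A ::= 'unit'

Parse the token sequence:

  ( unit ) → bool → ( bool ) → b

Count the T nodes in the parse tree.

6

[T [A ( [T [A unit]] )] → [T [A bool] → [T [A ( [T [A bool]] )] → [T [A b]]]]]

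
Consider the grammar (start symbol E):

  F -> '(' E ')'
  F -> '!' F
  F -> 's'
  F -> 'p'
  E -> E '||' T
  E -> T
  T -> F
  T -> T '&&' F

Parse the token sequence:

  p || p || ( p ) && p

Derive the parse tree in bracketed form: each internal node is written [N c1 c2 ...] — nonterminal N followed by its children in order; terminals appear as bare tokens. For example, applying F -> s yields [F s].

[E [E [E [T [F p]]] || [T [F p]]] || [T [T [F ( [E [T [F p]]] )]] && [F p]]]

E
E || T
E || T || T
T || T || T
F || T || T
p || T || T
p || F || T
p || p || T
p || p || T && F
p || p || F && F
p || p || ( E ) && F
p || p || ( T ) && F
p || p || ( F ) && F
p || p || ( p ) && F
p || p || ( p ) && p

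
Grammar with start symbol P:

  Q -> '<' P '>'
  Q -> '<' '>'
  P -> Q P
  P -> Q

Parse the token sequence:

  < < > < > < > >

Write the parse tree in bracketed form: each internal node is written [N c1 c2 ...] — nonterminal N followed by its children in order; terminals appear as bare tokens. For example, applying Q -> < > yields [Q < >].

[P [Q < [P [Q < >] [P [Q < >] [P [Q < >]]]] >]]

P
Q
< P >
< Q P >
< < > P >
< < > Q P >
< < > < > P >
< < > < > Q >
< < > < > < > >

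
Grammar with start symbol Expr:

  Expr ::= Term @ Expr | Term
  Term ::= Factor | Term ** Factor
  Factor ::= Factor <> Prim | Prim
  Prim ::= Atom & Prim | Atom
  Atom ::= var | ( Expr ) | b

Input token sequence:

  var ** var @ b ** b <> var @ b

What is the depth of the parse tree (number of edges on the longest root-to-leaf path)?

7

[Expr [Term [Term [Factor [Prim [Atom var]]]] ** [Factor [Prim [Atom var]]]] @ [Expr [Term [Term [Factor [Prim [Atom b]]]] ** [Factor [Factor [Prim [Atom b]]] <> [Prim [Atom var]]]] @ [Expr [Term [Factor [Prim [Atom b]]]]]]]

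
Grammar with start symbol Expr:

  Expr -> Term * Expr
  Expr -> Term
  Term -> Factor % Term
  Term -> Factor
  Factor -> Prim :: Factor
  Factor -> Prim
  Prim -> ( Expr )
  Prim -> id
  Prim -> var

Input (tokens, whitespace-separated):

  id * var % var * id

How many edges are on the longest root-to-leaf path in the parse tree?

[Expr [Term [Factor [Prim id]]] * [Expr [Term [Factor [Prim var]] % [Term [Factor [Prim var]]]] * [Expr [Term [Factor [Prim id]]]]]]

6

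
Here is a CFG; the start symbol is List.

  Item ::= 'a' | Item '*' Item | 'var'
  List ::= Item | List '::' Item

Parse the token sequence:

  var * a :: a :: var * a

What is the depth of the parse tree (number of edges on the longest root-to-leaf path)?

[List [List [List [Item [Item var] * [Item a]]] :: [Item a]] :: [Item [Item var] * [Item a]]]

5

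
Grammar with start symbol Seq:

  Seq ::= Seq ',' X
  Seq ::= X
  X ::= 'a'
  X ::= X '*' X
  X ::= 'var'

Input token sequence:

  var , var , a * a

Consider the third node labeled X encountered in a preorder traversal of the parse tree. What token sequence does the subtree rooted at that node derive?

[Seq [Seq [Seq [X var]] , [X var]] , [X [X a] * [X a]]]

a * a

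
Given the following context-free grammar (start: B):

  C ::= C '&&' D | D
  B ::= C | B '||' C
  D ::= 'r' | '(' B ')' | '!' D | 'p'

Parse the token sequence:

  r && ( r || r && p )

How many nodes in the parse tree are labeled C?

[B [C [C [D r]] && [D ( [B [B [C [D r]]] || [C [C [D r]] && [D p]]] )]]]

5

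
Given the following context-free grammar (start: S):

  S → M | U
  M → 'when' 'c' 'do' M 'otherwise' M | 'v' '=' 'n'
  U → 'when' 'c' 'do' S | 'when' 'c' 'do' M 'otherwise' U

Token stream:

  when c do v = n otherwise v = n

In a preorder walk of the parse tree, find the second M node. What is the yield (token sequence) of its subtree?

[S [M when c do [M v = n] otherwise [M v = n]]]

v = n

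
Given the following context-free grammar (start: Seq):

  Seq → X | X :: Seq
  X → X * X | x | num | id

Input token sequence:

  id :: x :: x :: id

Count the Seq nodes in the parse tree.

[Seq [X id] :: [Seq [X x] :: [Seq [X x] :: [Seq [X id]]]]]

4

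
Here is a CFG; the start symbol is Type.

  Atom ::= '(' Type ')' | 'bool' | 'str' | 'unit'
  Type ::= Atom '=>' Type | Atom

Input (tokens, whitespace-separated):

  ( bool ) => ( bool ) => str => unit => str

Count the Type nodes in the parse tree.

7

[Type [Atom ( [Type [Atom bool]] )] => [Type [Atom ( [Type [Atom bool]] )] => [Type [Atom str] => [Type [Atom unit] => [Type [Atom str]]]]]]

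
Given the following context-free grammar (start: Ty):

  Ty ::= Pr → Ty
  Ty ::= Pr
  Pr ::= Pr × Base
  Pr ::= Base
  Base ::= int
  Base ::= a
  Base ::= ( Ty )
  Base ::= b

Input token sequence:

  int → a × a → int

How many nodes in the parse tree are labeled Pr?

4

[Ty [Pr [Base int]] → [Ty [Pr [Pr [Base a]] × [Base a]] → [Ty [Pr [Base int]]]]]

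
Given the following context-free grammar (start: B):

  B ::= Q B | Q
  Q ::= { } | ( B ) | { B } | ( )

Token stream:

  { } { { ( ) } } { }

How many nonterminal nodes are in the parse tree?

10

[B [Q { }] [B [Q { [B [Q { [B [Q ( )]] }]] }] [B [Q { }]]]]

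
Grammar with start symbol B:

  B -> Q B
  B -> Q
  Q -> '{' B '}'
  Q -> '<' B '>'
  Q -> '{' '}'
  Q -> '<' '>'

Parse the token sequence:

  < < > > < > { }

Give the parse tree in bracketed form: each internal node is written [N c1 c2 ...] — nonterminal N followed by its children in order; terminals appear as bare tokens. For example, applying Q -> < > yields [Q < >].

[B [Q < [B [Q < >]] >] [B [Q < >] [B [Q { }]]]]

B
Q B
< B > B
< Q > B
< < > > B
< < > > Q B
< < > > < > B
< < > > < > Q
< < > > < > { }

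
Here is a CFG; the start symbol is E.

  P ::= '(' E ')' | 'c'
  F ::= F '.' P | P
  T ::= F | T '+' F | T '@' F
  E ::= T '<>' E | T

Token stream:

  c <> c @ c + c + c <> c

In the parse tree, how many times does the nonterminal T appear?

[E [T [F [P c]]] <> [E [T [T [T [T [F [P c]]] @ [F [P c]]] + [F [P c]]] + [F [P c]]] <> [E [T [F [P c]]]]]]

6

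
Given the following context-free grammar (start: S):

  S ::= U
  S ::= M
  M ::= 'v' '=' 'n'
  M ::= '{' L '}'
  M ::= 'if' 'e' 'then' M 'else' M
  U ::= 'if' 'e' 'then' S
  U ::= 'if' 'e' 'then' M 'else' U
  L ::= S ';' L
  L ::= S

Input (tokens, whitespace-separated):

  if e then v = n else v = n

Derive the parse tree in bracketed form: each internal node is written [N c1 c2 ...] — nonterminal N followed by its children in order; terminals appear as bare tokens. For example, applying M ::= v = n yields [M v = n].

S
M
if e then M else M
if e then v = n else M
if e then v = n else v = n

[S [M if e then [M v = n] else [M v = n]]]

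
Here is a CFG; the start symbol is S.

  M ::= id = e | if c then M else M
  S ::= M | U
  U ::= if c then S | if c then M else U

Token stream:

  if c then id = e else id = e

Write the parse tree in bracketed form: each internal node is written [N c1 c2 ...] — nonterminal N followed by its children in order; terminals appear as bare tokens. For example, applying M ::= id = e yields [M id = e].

S
M
if c then M else M
if c then id = e else M
if c then id = e else id = e

[S [M if c then [M id = e] else [M id = e]]]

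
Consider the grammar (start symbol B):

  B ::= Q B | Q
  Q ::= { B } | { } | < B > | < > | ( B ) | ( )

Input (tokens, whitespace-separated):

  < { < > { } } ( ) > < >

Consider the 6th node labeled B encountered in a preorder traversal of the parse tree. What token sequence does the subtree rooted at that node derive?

[B [Q < [B [Q { [B [Q < >] [B [Q { }]]] }] [B [Q ( )]]] >] [B [Q < >]]]

< >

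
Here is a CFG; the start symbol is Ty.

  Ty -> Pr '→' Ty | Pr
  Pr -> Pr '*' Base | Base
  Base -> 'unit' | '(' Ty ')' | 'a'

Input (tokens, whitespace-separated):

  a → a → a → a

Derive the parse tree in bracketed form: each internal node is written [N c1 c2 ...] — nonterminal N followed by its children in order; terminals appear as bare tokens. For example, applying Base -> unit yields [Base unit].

[Ty [Pr [Base a]] → [Ty [Pr [Base a]] → [Ty [Pr [Base a]] → [Ty [Pr [Base a]]]]]]

Ty
Pr → Ty
Base → Ty
a → Ty
a → Pr → Ty
a → Base → Ty
a → a → Ty
a → a → Pr → Ty
a → a → Base → Ty
a → a → a → Ty
a → a → a → Pr
a → a → a → Base
a → a → a → a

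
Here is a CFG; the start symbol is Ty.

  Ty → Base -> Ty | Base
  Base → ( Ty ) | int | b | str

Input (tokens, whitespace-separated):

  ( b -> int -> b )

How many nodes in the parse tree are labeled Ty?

[Ty [Base ( [Ty [Base b] -> [Ty [Base int] -> [Ty [Base b]]]] )]]

4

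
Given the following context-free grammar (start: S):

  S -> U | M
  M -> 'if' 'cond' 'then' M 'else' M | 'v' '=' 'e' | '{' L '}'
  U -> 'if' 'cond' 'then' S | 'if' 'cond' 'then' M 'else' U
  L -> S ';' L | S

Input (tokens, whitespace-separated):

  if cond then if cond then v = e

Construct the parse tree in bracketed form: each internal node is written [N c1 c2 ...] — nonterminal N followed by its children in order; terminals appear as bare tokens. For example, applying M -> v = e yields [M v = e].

[S [U if cond then [S [U if cond then [S [M v = e]]]]]]

S
U
if cond then S
if cond then U
if cond then if cond then S
if cond then if cond then M
if cond then if cond then v = e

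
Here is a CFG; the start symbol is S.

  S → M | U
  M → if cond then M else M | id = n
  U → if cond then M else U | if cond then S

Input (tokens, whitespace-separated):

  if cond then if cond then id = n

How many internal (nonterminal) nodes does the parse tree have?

[S [U if cond then [S [U if cond then [S [M id = n]]]]]]

6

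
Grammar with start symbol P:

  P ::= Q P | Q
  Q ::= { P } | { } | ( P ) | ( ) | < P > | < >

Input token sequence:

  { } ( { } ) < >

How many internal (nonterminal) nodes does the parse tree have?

8

[P [Q { }] [P [Q ( [P [Q { }]] )] [P [Q < >]]]]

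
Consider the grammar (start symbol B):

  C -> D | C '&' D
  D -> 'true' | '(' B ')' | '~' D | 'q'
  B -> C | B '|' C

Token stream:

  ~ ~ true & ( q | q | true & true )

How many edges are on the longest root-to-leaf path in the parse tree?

8

[B [C [C [D ~ [D ~ [D true]]]] & [D ( [B [B [B [C [D q]]] | [C [D q]]] | [C [C [D true]] & [D true]]] )]]]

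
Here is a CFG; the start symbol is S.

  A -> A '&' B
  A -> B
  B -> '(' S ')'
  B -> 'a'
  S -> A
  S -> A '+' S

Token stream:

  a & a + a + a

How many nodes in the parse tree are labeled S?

3

[S [A [A [B a]] & [B a]] + [S [A [B a]] + [S [A [B a]]]]]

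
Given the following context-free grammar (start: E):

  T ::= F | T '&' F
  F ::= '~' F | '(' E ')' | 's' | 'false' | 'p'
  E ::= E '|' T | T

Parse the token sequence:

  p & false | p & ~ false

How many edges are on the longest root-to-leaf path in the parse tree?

5

[E [E [T [T [F p]] & [F false]]] | [T [T [F p]] & [F ~ [F false]]]]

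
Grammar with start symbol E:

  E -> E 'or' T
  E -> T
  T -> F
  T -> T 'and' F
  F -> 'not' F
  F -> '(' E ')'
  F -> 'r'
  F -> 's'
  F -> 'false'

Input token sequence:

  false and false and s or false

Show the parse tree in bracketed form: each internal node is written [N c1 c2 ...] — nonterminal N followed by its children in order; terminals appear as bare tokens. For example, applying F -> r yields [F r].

[E [E [T [T [T [F false]] and [F false]] and [F s]]] or [T [F false]]]

E
E or T
T or T
T and F or T
T and F and F or T
F and F and F or T
false and F and F or T
false and false and F or T
false and false and s or T
false and false and s or F
false and false and s or false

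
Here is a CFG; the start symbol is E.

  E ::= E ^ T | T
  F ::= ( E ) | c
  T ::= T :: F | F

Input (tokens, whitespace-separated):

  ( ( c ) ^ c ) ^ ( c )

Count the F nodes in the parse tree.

6

[E [E [T [F ( [E [E [T [F ( [E [T [F c]]] )]]] ^ [T [F c]]] )]]] ^ [T [F ( [E [T [F c]]] )]]]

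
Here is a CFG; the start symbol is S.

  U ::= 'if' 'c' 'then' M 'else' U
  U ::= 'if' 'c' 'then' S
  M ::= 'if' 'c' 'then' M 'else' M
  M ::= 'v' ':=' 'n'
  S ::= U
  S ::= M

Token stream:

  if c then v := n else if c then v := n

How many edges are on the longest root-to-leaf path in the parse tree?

[S [U if c then [M v := n] else [U if c then [S [M v := n]]]]]

5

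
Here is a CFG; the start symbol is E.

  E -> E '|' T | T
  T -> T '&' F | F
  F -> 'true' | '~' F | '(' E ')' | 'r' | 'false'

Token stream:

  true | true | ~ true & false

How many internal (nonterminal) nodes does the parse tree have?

[E [E [E [T [F true]]] | [T [F true]]] | [T [T [F ~ [F true]]] & [F false]]]

12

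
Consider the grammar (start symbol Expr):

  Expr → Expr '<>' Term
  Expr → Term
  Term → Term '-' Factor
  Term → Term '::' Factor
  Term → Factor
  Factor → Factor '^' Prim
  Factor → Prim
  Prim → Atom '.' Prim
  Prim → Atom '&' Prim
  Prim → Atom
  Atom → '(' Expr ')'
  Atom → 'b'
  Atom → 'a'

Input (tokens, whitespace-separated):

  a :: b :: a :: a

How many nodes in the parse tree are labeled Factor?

4

[Expr [Term [Term [Term [Term [Factor [Prim [Atom a]]]] :: [Factor [Prim [Atom b]]]] :: [Factor [Prim [Atom a]]]] :: [Factor [Prim [Atom a]]]]]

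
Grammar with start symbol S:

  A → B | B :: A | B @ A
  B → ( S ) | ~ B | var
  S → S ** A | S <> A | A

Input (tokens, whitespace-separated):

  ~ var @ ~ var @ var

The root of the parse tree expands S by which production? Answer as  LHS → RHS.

S → A

[S [A [B ~ [B var]] @ [A [B ~ [B var]] @ [A [B var]]]]]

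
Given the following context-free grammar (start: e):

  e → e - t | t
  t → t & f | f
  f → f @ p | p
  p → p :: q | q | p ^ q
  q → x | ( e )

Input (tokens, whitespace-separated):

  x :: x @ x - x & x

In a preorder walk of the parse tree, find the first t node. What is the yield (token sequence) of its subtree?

x :: x @ x

[e [e [t [f [f [p [p [q x]] :: [q x]]] @ [p [q x]]]]] - [t [t [f [p [q x]]]] & [f [p [q x]]]]]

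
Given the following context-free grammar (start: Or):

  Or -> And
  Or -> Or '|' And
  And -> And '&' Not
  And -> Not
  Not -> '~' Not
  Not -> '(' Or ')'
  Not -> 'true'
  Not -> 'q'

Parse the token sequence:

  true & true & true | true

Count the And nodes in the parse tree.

4

[Or [Or [And [And [And [Not true]] & [Not true]] & [Not true]]] | [And [Not true]]]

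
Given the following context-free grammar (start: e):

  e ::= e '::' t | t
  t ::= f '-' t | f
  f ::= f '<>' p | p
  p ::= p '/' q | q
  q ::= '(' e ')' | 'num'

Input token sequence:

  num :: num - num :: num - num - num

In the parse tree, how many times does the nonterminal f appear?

6

[e [e [e [t [f [p [q num]]]]] :: [t [f [p [q num]]] - [t [f [p [q num]]]]]] :: [t [f [p [q num]]] - [t [f [p [q num]]] - [t [f [p [q num]]]]]]]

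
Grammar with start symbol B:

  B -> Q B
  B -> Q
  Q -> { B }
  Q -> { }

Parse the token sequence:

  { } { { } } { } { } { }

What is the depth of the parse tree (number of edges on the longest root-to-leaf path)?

[B [Q { }] [B [Q { [B [Q { }]] }] [B [Q { }] [B [Q { }] [B [Q { }]]]]]]

6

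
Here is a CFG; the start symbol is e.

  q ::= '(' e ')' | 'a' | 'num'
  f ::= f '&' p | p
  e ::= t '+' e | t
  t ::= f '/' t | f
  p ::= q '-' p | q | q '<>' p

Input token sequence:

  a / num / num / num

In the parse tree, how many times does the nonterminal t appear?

[e [t [f [p [q a]]] / [t [f [p [q num]]] / [t [f [p [q num]]] / [t [f [p [q num]]]]]]]]

4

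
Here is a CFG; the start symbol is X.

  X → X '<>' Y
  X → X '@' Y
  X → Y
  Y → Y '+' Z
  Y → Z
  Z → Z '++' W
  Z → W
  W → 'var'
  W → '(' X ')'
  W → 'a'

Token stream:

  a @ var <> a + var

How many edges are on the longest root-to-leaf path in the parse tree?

[X [X [X [Y [Z [W a]]]] @ [Y [Z [W var]]]] <> [Y [Y [Z [W a]]] + [Z [W var]]]]

6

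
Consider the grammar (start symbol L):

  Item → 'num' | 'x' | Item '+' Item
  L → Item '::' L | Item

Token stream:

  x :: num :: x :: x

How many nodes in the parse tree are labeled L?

4

[L [Item x] :: [L [Item num] :: [L [Item x] :: [L [Item x]]]]]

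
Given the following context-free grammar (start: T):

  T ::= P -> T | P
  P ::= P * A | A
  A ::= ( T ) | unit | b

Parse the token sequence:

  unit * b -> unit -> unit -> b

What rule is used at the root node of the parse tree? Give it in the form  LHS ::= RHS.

[T [P [P [A unit]] * [A b]] -> [T [P [A unit]] -> [T [P [A unit]] -> [T [P [A b]]]]]]

T ::= P -> T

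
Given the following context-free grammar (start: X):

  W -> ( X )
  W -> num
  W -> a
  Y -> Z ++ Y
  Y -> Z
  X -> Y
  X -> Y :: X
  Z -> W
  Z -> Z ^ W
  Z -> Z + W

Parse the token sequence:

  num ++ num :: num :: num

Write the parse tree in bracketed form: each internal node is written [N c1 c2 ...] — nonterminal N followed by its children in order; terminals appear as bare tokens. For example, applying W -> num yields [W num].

[X [Y [Z [W num]] ++ [Y [Z [W num]]]] :: [X [Y [Z [W num]]] :: [X [Y [Z [W num]]]]]]

X
Y :: X
Z ++ Y :: X
W ++ Y :: X
num ++ Y :: X
num ++ Z :: X
num ++ W :: X
num ++ num :: X
num ++ num :: Y :: X
num ++ num :: Z :: X
num ++ num :: W :: X
num ++ num :: num :: X
num ++ num :: num :: Y
num ++ num :: num :: Z
num ++ num :: num :: W
num ++ num :: num :: num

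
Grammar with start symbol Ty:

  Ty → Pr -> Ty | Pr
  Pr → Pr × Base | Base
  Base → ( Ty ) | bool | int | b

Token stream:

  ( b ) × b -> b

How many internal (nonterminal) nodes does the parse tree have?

11

[Ty [Pr [Pr [Base ( [Ty [Pr [Base b]]] )]] × [Base b]] -> [Ty [Pr [Base b]]]]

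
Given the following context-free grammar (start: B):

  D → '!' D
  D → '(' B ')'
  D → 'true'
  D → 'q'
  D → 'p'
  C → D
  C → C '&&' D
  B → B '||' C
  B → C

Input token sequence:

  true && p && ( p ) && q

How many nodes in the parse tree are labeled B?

[B [C [C [C [C [D true]] && [D p]] && [D ( [B [C [D p]]] )]] && [D q]]]

2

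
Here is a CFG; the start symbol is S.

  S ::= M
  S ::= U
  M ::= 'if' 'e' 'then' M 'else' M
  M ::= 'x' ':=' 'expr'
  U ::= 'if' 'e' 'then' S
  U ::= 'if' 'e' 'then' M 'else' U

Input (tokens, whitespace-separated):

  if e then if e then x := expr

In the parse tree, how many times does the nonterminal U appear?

[S [U if e then [S [U if e then [S [M x := expr]]]]]]

2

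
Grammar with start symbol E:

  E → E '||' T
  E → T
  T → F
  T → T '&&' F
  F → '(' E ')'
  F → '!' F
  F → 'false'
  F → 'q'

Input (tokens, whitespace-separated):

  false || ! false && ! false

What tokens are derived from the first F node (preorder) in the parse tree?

false

[E [E [T [F false]]] || [T [T [F ! [F false]]] && [F ! [F false]]]]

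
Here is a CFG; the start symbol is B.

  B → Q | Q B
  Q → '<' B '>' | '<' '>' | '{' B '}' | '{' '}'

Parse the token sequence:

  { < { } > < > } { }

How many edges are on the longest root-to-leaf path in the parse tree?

6

[B [Q { [B [Q < [B [Q { }]] >] [B [Q < >]]] }] [B [Q { }]]]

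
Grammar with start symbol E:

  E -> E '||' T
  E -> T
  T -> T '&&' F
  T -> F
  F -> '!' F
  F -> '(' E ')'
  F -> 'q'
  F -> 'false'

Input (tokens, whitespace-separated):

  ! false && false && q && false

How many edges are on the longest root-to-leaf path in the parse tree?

[E [T [T [T [T [F ! [F false]]] && [F false]] && [F q]] && [F false]]]

7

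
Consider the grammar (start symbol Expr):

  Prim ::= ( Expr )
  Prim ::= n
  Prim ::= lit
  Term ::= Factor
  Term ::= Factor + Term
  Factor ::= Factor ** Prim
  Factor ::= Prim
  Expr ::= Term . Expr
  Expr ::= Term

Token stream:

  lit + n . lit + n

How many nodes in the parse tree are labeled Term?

4

[Expr [Term [Factor [Prim lit]] + [Term [Factor [Prim n]]]] . [Expr [Term [Factor [Prim lit]] + [Term [Factor [Prim n]]]]]]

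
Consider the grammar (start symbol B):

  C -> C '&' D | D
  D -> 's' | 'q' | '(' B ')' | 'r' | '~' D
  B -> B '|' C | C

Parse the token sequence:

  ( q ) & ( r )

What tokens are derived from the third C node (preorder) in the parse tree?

q

[B [C [C [D ( [B [C [D q]]] )]] & [D ( [B [C [D r]]] )]]]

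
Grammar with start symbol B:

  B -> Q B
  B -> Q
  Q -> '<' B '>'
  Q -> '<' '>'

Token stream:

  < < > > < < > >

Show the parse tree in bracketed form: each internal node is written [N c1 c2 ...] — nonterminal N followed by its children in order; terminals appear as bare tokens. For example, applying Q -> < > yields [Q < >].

[B [Q < [B [Q < >]] >] [B [Q < [B [Q < >]] >]]]

B
Q B
< B > B
< Q > B
< < > > B
< < > > Q
< < > > < B >
< < > > < Q >
< < > > < < > >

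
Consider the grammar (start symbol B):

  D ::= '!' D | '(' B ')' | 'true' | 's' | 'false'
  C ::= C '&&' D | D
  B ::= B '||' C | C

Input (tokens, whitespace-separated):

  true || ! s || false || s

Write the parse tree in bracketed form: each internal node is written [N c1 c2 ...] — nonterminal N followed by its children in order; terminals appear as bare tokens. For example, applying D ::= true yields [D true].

B
B || C
B || C || C
B || C || C || C
C || C || C || C
D || C || C || C
true || C || C || C
true || D || C || C
true || ! D || C || C
true || ! s || C || C
true || ! s || D || C
true || ! s || false || C
true || ! s || false || D
true || ! s || false || s

[B [B [B [B [C [D true]]] || [C [D ! [D s]]]] || [C [D false]]] || [C [D s]]]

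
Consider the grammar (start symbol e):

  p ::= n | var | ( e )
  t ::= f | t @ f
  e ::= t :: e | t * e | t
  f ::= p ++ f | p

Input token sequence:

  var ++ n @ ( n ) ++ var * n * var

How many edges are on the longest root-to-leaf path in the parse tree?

8

[e [t [t [f [p var] ++ [f [p n]]]] @ [f [p ( [e [t [f [p n]]]] )] ++ [f [p var]]]] * [e [t [f [p n]]] * [e [t [f [p var]]]]]]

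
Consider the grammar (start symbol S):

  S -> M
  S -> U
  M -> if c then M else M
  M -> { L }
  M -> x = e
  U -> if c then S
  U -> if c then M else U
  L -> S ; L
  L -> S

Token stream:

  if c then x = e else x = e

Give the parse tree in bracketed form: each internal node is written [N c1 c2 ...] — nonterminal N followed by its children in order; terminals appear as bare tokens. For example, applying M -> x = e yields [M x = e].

[S [M if c then [M x = e] else [M x = e]]]

S
M
if c then M else M
if c then x = e else M
if c then x = e else x = e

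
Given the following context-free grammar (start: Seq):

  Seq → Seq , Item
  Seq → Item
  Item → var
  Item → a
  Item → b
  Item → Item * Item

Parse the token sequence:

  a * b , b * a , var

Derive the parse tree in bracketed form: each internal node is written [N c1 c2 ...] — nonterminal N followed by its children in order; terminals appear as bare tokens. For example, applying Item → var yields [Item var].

Seq
Seq , Item
Seq , Item , Item
Item , Item , Item
Item * Item , Item , Item
a * Item , Item , Item
a * b , Item , Item
a * b , Item * Item , Item
a * b , b * Item , Item
a * b , b * a , Item
a * b , b * a , var

[Seq [Seq [Seq [Item [Item a] * [Item b]]] , [Item [Item b] * [Item a]]] , [Item var]]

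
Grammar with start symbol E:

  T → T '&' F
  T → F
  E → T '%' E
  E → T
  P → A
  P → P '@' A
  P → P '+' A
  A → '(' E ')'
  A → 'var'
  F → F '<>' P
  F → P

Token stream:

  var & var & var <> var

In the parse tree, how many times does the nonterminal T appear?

[E [T [T [T [F [P [A var]]]] & [F [P [A var]]]] & [F [F [P [A var]]] <> [P [A var]]]]]

3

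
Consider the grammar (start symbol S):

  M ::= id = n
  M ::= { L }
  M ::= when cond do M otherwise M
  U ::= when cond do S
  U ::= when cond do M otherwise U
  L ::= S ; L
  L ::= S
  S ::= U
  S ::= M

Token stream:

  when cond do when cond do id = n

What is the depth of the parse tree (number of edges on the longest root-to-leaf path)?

6

[S [U when cond do [S [U when cond do [S [M id = n]]]]]]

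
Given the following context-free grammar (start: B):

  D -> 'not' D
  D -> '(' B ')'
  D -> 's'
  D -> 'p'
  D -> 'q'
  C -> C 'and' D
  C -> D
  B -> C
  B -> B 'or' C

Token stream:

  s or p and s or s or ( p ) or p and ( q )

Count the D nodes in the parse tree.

9

[B [B [B [B [B [C [D s]]] or [C [C [D p]] and [D s]]] or [C [D s]]] or [C [D ( [B [C [D p]]] )]]] or [C [C [D p]] and [D ( [B [C [D q]]] )]]]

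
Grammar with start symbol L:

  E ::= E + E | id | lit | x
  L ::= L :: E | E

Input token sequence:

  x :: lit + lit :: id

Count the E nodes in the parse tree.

5

[L [L [L [E x]] :: [E [E lit] + [E lit]]] :: [E id]]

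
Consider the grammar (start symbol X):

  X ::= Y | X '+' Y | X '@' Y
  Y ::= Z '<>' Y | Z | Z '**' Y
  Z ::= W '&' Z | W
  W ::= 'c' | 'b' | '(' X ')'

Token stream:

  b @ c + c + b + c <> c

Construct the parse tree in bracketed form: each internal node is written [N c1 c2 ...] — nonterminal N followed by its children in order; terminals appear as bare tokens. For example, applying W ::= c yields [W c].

X
X + Y
X + Y + Y
X + Y + Y + Y
X @ Y + Y + Y + Y
Y @ Y + Y + Y + Y
Z @ Y + Y + Y + Y
W @ Y + Y + Y + Y
b @ Y + Y + Y + Y
b @ Z + Y + Y + Y
b @ W + Y + Y + Y
b @ c + Y + Y + Y
b @ c + Z + Y + Y
b @ c + W + Y + Y
b @ c + c + Y + Y
b @ c + c + Z + Y
b @ c + c + W + Y
b @ c + c + b + Y
b @ c + c + b + Z <> Y
b @ c + c + b + W <> Y
b @ c + c + b + c <> Y
b @ c + c + b + c <> Z
b @ c + c + b + c <> W
b @ c + c + b + c <> c

[X [X [X [X [X [Y [Z [W b]]]] @ [Y [Z [W c]]]] + [Y [Z [W c]]]] + [Y [Z [W b]]]] + [Y [Z [W c]] <> [Y [Z [W c]]]]]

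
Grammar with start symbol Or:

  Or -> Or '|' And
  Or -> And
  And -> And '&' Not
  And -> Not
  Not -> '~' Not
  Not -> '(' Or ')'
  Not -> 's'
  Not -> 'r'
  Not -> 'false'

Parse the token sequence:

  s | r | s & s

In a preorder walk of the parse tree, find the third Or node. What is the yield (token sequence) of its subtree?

[Or [Or [Or [And [Not s]]] | [And [Not r]]] | [And [And [Not s]] & [Not s]]]

s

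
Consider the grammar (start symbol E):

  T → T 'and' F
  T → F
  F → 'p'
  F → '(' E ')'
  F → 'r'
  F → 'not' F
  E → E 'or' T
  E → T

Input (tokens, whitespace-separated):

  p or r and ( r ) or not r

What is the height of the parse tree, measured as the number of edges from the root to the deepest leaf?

[E [E [E [T [F p]]] or [T [T [F r]] and [F ( [E [T [F r]]] )]]] or [T [F not [F r]]]]

7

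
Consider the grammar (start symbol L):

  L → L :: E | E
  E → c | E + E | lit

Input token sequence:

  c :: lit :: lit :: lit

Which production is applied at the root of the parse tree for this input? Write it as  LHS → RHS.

L → L :: E

[L [L [L [L [E c]] :: [E lit]] :: [E lit]] :: [E lit]]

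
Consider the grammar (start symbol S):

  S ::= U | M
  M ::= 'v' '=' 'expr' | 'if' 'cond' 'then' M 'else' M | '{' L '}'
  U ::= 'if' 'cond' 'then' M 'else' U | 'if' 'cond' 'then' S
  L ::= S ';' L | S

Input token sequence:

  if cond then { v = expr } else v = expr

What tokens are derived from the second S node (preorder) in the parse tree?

[S [M if cond then [M { [L [S [M v = expr]]] }] else [M v = expr]]]

v = expr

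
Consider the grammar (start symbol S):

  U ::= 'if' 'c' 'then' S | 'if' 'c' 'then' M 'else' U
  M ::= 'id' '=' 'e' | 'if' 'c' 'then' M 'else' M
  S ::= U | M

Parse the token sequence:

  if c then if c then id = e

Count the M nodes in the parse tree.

[S [U if c then [S [U if c then [S [M id = e]]]]]]

1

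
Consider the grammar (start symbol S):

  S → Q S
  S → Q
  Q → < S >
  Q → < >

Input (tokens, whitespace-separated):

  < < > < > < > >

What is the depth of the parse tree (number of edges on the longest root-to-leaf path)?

[S [Q < [S [Q < >] [S [Q < >] [S [Q < >]]]] >]]

6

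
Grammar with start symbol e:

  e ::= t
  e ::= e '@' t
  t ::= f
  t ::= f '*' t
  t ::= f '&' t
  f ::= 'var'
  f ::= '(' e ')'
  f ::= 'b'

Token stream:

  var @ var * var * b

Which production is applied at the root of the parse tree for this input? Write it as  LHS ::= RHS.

[e [e [t [f var]]] @ [t [f var] * [t [f var] * [t [f b]]]]]

e ::= e '@' t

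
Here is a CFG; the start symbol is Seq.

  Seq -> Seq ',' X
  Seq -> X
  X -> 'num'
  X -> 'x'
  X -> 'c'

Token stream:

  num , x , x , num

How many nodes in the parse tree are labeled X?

[Seq [Seq [Seq [Seq [X num]] , [X x]] , [X x]] , [X num]]

4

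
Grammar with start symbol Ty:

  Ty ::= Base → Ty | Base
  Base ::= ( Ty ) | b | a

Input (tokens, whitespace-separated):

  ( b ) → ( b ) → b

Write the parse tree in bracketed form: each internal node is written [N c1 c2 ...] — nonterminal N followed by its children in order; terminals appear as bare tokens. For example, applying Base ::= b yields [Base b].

[Ty [Base ( [Ty [Base b]] )] → [Ty [Base ( [Ty [Base b]] )] → [Ty [Base b]]]]

Ty
Base → Ty
( Ty ) → Ty
( Base ) → Ty
( b ) → Ty
( b ) → Base → Ty
( b ) → ( Ty ) → Ty
( b ) → ( Base ) → Ty
( b ) → ( b ) → Ty
( b ) → ( b ) → Base
( b ) → ( b ) → b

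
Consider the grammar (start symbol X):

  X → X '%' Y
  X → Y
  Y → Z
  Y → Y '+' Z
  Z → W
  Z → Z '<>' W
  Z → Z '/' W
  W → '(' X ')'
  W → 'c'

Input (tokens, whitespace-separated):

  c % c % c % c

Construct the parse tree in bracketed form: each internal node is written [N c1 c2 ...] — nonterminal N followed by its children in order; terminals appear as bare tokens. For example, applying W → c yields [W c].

[X [X [X [X [Y [Z [W c]]]] % [Y [Z [W c]]]] % [Y [Z [W c]]]] % [Y [Z [W c]]]]

X
X % Y
X % Y % Y
X % Y % Y % Y
Y % Y % Y % Y
Z % Y % Y % Y
W % Y % Y % Y
c % Y % Y % Y
c % Z % Y % Y
c % W % Y % Y
c % c % Y % Y
c % c % Z % Y
c % c % W % Y
c % c % c % Y
c % c % c % Z
c % c % c % W
c % c % c % c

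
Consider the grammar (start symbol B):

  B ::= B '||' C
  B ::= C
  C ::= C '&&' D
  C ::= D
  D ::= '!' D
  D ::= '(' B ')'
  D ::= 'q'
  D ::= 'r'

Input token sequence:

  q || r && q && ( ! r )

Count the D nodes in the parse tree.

6

[B [B [C [D q]]] || [C [C [C [D r]] && [D q]] && [D ( [B [C [D ! [D r]]]] )]]]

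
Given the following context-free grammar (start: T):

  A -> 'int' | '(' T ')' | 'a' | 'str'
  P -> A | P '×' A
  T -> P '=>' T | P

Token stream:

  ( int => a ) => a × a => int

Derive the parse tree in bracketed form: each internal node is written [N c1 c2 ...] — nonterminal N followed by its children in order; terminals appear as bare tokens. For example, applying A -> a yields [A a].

T
P => T
A => T
( T ) => T
( P => T ) => T
( A => T ) => T
( int => T ) => T
( int => P ) => T
( int => A ) => T
( int => a ) => T
( int => a ) => P => T
( int => a ) => P × A => T
( int => a ) => A × A => T
( int => a ) => a × A => T
( int => a ) => a × a => T
( int => a ) => a × a => P
( int => a ) => a × a => A
( int => a ) => a × a => int

[T [P [A ( [T [P [A int]] => [T [P [A a]]]] )]] => [T [P [P [A a]] × [A a]] => [T [P [A int]]]]]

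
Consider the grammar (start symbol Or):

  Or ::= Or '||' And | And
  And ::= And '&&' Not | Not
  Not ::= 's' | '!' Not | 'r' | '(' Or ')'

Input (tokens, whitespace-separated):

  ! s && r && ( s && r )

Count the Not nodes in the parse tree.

[Or [And [And [And [Not ! [Not s]]] && [Not r]] && [Not ( [Or [And [And [Not s]] && [Not r]]] )]]]

6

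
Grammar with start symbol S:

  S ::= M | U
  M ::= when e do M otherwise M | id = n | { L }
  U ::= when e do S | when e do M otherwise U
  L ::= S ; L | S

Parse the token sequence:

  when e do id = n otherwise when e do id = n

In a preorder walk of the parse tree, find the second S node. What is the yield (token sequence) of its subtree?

[S [U when e do [M id = n] otherwise [U when e do [S [M id = n]]]]]

id = n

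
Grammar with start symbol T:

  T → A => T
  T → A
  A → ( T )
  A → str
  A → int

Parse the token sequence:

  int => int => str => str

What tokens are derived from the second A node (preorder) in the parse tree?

int

[T [A int] => [T [A int] => [T [A str] => [T [A str]]]]]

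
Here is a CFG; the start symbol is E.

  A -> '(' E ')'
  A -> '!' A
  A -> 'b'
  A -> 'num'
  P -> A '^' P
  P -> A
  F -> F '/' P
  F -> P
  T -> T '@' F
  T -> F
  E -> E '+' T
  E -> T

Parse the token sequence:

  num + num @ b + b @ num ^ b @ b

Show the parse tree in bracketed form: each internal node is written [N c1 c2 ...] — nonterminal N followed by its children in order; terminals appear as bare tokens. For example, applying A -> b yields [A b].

[E [E [E [T [F [P [A num]]]]] + [T [T [F [P [A num]]]] @ [F [P [A b]]]]] + [T [T [T [F [P [A b]]]] @ [F [P [A num] ^ [P [A b]]]]] @ [F [P [A b]]]]]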